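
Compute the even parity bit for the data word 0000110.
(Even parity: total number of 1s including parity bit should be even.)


Number of 1s in data: 2
Parity bit: 0

0


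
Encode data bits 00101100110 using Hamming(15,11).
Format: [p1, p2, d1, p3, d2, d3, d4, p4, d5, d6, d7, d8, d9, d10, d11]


Parity bits: p1=0, p2=1, p3=1, p4=0

010101001100110


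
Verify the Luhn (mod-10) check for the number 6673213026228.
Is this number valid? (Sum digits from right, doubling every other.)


Luhn sum = 48
48 mod 10 = 8

Invalid (Luhn sum mod 10 = 8)


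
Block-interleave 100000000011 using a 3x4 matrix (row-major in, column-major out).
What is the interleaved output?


Matrix:
  1000
  0000
  0011
Read columns: 100000001001

100000001001


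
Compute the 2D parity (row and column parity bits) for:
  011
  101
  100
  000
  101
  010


Row parities: 001001
Column parities: 101

Row P: 001001, Col P: 101, Corner: 0


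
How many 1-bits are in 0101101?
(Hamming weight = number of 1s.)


Counting 1s in 0101101

4


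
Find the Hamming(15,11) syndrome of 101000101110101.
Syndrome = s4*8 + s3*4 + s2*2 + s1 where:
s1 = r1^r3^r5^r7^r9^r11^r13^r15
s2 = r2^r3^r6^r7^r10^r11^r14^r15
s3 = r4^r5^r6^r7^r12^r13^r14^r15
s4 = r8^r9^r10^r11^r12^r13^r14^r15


s1=1, s2=1, s3=1, s4=1

Syndrome = 15 (error at position 15)


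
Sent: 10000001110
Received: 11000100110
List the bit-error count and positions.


XOR: 01000101000

3 error(s) at position(s): 1, 5, 7


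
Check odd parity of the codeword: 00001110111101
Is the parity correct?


Number of 1s: 8

No, parity error (8 ones)


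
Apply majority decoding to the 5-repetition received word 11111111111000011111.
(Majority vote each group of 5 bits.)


Groups: 11111, 11111, 10000, 11111
Majority votes: 1101

1101


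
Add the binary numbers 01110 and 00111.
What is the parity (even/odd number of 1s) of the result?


01110 = 14
00111 = 7
Sum = 21 = 10101
1s count = 3

odd parity (3 ones in 10101)


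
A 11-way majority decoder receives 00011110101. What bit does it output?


Ones: 6 out of 11
Threshold: 6

1 (6/11 voted 1)


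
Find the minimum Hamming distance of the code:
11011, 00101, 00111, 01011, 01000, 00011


Comparing all pairs, minimum distance: 1
Can detect 0 errors, correct 0 errors

1


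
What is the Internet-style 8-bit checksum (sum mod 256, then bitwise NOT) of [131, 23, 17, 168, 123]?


Sum = 462 mod 256 = 206
Complement = 49

49


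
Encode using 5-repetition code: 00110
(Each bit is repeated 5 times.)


Each bit -> 5 copies

0000000000111111111100000


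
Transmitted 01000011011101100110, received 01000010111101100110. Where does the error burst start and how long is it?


XOR: 00000001100000000000

Burst at position 7, length 2


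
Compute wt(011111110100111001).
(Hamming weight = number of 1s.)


Counting 1s in 011111110100111001

12


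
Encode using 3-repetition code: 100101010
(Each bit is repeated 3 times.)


Each bit -> 3 copies

111000000111000111000111000


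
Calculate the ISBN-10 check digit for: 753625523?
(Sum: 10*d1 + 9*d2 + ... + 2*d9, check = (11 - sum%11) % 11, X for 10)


Weighted sum: 250
250 mod 11 = 8

Check digit: 3


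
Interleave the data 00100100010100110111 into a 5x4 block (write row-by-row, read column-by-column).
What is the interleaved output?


Matrix:
  0010
  0100
  0101
  0011
  0111
Read columns: 00000011011001100111

00000011011001100111


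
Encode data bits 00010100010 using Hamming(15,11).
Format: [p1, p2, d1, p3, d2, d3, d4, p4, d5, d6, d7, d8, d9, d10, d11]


Parity bits: p1=1, p2=1, p3=0, p4=0

110000100100010


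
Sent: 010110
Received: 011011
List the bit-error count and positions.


XOR: 001101

3 error(s) at position(s): 2, 3, 5


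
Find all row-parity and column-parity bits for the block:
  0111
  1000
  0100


Row parities: 111
Column parities: 1011

Row P: 111, Col P: 1011, Corner: 1


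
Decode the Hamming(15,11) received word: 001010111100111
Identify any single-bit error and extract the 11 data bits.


Syndrome = 6: error at position 6

Data: 11111100111 (corrected bit 6)


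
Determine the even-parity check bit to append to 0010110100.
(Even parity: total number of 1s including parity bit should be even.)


Number of 1s in data: 4
Parity bit: 0

0


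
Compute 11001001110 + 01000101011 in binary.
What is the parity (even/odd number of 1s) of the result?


11001001110 = 1614
01000101011 = 555
Sum = 2169 = 100001111001
1s count = 6

even parity (6 ones in 100001111001)


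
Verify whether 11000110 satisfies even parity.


Number of 1s: 4

Yes, parity is correct (4 ones)


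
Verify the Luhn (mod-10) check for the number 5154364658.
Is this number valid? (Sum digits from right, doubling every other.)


Luhn sum = 42
42 mod 10 = 2

Invalid (Luhn sum mod 10 = 2)


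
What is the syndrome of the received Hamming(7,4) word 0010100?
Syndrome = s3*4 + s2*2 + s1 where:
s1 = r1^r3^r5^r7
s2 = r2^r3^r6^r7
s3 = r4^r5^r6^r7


s1=0, s2=1, s3=1

Syndrome = 6 (error at position 6)


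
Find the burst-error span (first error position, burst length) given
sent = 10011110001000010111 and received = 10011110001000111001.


XOR: 00000000000000101110

Burst at position 14, length 5


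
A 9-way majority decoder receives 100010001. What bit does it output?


Ones: 3 out of 9
Threshold: 5

0 (3/9 voted 1)


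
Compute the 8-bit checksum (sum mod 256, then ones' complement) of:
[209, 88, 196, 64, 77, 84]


Sum = 718 mod 256 = 206
Complement = 49

49


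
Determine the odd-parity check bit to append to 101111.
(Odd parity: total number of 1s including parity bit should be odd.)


Number of 1s in data: 5
Parity bit: 0

0


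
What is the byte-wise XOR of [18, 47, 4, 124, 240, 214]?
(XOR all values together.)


XOR chain: 18 ^ 47 ^ 4 ^ 124 ^ 240 ^ 214 = 99

99


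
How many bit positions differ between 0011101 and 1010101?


XOR: 1001000
Count of 1s: 2

2


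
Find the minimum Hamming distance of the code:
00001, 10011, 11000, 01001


Comparing all pairs, minimum distance: 1
Can detect 0 errors, correct 0 errors

1


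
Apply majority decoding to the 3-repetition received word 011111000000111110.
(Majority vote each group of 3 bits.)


Groups: 011, 111, 000, 000, 111, 110
Majority votes: 110011

110011


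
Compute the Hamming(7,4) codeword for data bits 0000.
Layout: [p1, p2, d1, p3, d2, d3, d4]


Parity bits: p1=0, p2=0, p3=0

0000000


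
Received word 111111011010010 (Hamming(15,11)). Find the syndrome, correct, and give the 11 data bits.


Syndrome = 3: error at position 3

Data: 01101010010 (corrected bit 3)


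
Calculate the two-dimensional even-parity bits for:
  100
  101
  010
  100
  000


Row parities: 10110
Column parities: 111

Row P: 10110, Col P: 111, Corner: 1


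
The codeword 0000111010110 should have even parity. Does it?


Number of 1s: 6

Yes, parity is correct (6 ones)


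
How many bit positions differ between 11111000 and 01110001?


XOR: 10001001
Count of 1s: 3

3


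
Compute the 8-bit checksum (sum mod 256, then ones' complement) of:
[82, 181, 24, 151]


Sum = 438 mod 256 = 182
Complement = 73

73


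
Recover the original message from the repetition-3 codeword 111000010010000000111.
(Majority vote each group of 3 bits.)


Groups: 111, 000, 010, 010, 000, 000, 111
Majority votes: 1000001

1000001


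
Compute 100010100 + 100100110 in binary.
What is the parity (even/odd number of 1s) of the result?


100010100 = 276
100100110 = 294
Sum = 570 = 1000111010
1s count = 5

odd parity (5 ones in 1000111010)


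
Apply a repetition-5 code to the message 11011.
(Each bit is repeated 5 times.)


Each bit -> 5 copies

1111111111000001111111111


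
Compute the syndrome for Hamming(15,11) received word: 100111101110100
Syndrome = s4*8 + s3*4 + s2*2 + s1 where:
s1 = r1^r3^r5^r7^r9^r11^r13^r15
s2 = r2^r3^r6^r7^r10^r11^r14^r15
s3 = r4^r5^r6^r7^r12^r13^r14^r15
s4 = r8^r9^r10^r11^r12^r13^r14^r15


s1=0, s2=0, s3=1, s4=0

Syndrome = 4 (error at position 4)


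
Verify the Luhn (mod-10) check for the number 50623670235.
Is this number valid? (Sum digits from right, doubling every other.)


Luhn sum = 41
41 mod 10 = 1

Invalid (Luhn sum mod 10 = 1)


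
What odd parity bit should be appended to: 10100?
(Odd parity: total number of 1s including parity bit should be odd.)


Number of 1s in data: 2
Parity bit: 1

1


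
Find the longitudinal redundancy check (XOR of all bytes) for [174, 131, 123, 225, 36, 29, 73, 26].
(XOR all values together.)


XOR chain: 174 ^ 131 ^ 123 ^ 225 ^ 36 ^ 29 ^ 73 ^ 26 = 221

221


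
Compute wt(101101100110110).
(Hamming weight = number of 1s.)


Counting 1s in 101101100110110

9


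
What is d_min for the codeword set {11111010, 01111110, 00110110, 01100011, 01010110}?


Comparing all pairs, minimum distance: 2
Can detect 1 errors, correct 0 errors

2


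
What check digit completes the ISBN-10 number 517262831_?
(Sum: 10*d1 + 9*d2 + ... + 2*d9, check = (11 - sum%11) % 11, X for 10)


Weighted sum: 218
218 mod 11 = 9

Check digit: 2


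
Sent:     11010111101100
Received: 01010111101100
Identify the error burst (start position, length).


XOR: 10000000000000

Burst at position 0, length 1


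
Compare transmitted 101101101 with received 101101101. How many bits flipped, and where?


XOR: 000000000

0 errors (received matches sent)


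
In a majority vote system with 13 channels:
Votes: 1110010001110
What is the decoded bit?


Ones: 7 out of 13
Threshold: 7

1 (7/13 voted 1)


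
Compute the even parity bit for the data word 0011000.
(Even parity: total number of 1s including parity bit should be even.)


Number of 1s in data: 2
Parity bit: 0

0


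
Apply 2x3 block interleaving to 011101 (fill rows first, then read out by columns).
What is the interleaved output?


Matrix:
  011
  101
Read columns: 011011

011011


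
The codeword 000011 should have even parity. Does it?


Number of 1s: 2

Yes, parity is correct (2 ones)


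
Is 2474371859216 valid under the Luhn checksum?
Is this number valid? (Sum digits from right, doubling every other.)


Luhn sum = 65
65 mod 10 = 5

Invalid (Luhn sum mod 10 = 5)


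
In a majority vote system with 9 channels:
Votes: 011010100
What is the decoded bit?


Ones: 4 out of 9
Threshold: 5

0 (4/9 voted 1)


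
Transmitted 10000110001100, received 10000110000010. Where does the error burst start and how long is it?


XOR: 00000000001110

Burst at position 10, length 3


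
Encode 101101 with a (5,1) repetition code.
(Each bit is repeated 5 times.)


Each bit -> 5 copies

111110000011111111110000011111


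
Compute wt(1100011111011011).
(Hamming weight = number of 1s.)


Counting 1s in 1100011111011011

11


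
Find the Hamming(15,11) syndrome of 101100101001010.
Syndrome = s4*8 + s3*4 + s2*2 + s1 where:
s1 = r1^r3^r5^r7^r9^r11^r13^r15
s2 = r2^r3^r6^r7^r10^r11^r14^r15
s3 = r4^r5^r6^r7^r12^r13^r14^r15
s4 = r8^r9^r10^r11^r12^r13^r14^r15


s1=0, s2=1, s3=0, s4=1

Syndrome = 10 (error at position 10)


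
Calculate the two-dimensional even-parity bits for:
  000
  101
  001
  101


Row parities: 0010
Column parities: 001

Row P: 0010, Col P: 001, Corner: 1


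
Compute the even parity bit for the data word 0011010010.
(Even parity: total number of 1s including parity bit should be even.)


Number of 1s in data: 4
Parity bit: 0

0


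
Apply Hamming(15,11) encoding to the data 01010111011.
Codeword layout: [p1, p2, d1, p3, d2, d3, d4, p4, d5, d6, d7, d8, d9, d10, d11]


Parity bits: p1=0, p2=1, p3=1, p4=1

010110110111011


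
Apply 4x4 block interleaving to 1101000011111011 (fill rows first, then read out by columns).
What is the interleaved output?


Matrix:
  1101
  0000
  1111
  1011
Read columns: 1011101000111011

1011101000111011


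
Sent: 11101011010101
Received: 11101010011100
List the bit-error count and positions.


XOR: 00000001001001

3 error(s) at position(s): 7, 10, 13


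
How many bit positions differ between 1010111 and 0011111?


XOR: 1001000
Count of 1s: 2

2


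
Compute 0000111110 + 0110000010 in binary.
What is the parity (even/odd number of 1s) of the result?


0000111110 = 62
0110000010 = 386
Sum = 448 = 111000000
1s count = 3

odd parity (3 ones in 111000000)


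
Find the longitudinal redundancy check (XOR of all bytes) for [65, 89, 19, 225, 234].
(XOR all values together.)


XOR chain: 65 ^ 89 ^ 19 ^ 225 ^ 234 = 0

0


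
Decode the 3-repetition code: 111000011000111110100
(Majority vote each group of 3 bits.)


Groups: 111, 000, 011, 000, 111, 110, 100
Majority votes: 1010110

1010110


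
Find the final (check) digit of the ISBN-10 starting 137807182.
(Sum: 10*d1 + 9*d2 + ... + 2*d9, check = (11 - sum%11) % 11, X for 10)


Weighted sum: 216
216 mod 11 = 7

Check digit: 4


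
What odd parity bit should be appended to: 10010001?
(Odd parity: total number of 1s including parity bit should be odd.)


Number of 1s in data: 3
Parity bit: 0

0


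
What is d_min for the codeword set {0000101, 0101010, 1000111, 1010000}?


Comparing all pairs, minimum distance: 2
Can detect 1 errors, correct 0 errors

2


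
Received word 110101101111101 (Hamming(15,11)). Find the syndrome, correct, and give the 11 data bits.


Syndrome = 0: no error detected

Data: 00111111101 (no errors)


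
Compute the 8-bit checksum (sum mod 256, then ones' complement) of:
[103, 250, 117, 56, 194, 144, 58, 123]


Sum = 1045 mod 256 = 21
Complement = 234

234


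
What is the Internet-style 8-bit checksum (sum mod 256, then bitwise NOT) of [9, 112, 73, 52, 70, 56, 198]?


Sum = 570 mod 256 = 58
Complement = 197

197


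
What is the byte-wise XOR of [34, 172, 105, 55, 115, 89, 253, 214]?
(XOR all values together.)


XOR chain: 34 ^ 172 ^ 105 ^ 55 ^ 115 ^ 89 ^ 253 ^ 214 = 209

209


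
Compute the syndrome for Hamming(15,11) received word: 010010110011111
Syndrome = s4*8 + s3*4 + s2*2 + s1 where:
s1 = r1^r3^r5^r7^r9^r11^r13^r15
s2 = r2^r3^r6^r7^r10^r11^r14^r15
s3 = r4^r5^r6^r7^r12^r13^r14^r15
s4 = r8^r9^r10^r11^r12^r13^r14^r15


s1=1, s2=1, s3=0, s4=0

Syndrome = 3 (error at position 3)


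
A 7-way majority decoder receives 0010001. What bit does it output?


Ones: 2 out of 7
Threshold: 4

0 (2/7 voted 1)


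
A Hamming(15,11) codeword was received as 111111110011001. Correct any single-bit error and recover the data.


Syndrome = 0: no error detected

Data: 11110011001 (no errors)


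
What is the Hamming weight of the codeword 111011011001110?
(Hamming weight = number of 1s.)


Counting 1s in 111011011001110

10


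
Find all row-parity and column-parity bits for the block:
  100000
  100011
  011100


Row parities: 111
Column parities: 011111

Row P: 111, Col P: 011111, Corner: 1


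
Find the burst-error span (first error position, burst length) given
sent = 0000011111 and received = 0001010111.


XOR: 0001001000

Burst at position 3, length 4


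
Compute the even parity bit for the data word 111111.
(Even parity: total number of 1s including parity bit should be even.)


Number of 1s in data: 6
Parity bit: 0

0


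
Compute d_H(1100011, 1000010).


XOR: 0100001
Count of 1s: 2

2


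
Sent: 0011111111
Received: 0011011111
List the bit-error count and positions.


XOR: 0000100000

1 error(s) at position(s): 4


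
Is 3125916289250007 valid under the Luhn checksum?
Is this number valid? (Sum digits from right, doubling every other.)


Luhn sum = 63
63 mod 10 = 3

Invalid (Luhn sum mod 10 = 3)


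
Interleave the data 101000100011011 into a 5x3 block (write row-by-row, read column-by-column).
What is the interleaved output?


Matrix:
  101
  000
  100
  011
  011
Read columns: 101000001110011

101000001110011


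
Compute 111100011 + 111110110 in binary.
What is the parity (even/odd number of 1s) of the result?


111100011 = 483
111110110 = 502
Sum = 985 = 1111011001
1s count = 7

odd parity (7 ones in 1111011001)


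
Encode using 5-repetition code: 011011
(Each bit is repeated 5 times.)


Each bit -> 5 copies

000001111111111000001111111111


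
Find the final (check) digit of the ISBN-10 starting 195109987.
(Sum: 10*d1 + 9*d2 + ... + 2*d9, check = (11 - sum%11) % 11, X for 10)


Weighted sum: 257
257 mod 11 = 4

Check digit: 7


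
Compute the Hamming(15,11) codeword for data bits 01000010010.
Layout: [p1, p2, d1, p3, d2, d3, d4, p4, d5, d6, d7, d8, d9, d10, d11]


Parity bits: p1=0, p2=0, p3=0, p4=0

000010000010010


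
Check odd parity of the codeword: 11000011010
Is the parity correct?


Number of 1s: 5

Yes, parity is correct (5 ones)


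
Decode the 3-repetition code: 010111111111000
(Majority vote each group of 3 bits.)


Groups: 010, 111, 111, 111, 000
Majority votes: 01110

01110


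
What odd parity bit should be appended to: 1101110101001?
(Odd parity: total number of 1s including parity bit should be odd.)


Number of 1s in data: 8
Parity bit: 1

1


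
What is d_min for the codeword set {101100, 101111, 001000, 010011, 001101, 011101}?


Comparing all pairs, minimum distance: 1
Can detect 0 errors, correct 0 errors

1


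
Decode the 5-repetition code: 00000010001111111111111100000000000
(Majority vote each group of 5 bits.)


Groups: 00000, 01000, 11111, 11111, 11110, 00000, 00000
Majority votes: 0011100

0011100


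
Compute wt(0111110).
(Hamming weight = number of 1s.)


Counting 1s in 0111110

5


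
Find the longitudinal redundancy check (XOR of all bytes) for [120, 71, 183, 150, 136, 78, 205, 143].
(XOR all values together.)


XOR chain: 120 ^ 71 ^ 183 ^ 150 ^ 136 ^ 78 ^ 205 ^ 143 = 154

154


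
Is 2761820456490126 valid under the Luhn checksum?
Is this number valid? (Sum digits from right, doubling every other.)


Luhn sum = 63
63 mod 10 = 3

Invalid (Luhn sum mod 10 = 3)


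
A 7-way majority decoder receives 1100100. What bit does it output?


Ones: 3 out of 7
Threshold: 4

0 (3/7 voted 1)


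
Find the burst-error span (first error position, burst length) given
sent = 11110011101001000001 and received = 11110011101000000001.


XOR: 00000000000001000000

Burst at position 13, length 1


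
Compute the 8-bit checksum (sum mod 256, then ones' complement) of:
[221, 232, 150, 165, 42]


Sum = 810 mod 256 = 42
Complement = 213

213


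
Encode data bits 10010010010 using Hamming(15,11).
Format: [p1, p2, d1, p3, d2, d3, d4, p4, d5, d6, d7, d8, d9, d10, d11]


Parity bits: p1=1, p2=0, p3=0, p4=0

101000100010010


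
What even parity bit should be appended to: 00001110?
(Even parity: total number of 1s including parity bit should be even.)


Number of 1s in data: 3
Parity bit: 1

1


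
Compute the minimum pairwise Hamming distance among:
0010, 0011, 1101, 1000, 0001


Comparing all pairs, minimum distance: 1
Can detect 0 errors, correct 0 errors

1


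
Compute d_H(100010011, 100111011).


XOR: 000101000
Count of 1s: 2

2


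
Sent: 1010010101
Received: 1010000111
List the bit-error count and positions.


XOR: 0000010010

2 error(s) at position(s): 5, 8


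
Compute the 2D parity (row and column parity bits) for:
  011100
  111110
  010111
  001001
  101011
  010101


Row parities: 110001
Column parities: 000010

Row P: 110001, Col P: 000010, Corner: 1


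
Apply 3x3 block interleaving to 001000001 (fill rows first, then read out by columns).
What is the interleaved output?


Matrix:
  001
  000
  001
Read columns: 000000101

000000101


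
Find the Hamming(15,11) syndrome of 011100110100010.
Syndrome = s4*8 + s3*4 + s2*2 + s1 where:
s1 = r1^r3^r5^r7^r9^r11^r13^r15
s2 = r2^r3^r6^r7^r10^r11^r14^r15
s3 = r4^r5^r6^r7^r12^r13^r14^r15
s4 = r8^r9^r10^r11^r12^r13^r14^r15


s1=0, s2=1, s3=1, s4=1

Syndrome = 14 (error at position 14)


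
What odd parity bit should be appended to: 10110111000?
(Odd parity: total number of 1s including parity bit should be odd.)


Number of 1s in data: 6
Parity bit: 1

1


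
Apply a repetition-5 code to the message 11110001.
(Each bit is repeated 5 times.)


Each bit -> 5 copies

1111111111111111111100000000000000011111


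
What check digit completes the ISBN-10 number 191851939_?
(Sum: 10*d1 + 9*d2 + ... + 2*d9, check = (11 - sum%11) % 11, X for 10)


Weighted sum: 253
253 mod 11 = 0

Check digit: 0


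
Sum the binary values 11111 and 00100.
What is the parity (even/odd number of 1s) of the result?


11111 = 31
00100 = 4
Sum = 35 = 100011
1s count = 3

odd parity (3 ones in 100011)


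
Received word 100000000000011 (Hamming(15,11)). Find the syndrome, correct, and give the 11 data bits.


Syndrome = 0: no error detected

Data: 00000000011 (no errors)


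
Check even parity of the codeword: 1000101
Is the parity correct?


Number of 1s: 3

No, parity error (3 ones)


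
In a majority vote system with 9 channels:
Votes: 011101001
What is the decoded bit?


Ones: 5 out of 9
Threshold: 5

1 (5/9 voted 1)


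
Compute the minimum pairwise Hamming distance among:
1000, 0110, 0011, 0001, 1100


Comparing all pairs, minimum distance: 1
Can detect 0 errors, correct 0 errors

1


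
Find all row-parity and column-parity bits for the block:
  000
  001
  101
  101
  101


Row parities: 01000
Column parities: 100

Row P: 01000, Col P: 100, Corner: 1


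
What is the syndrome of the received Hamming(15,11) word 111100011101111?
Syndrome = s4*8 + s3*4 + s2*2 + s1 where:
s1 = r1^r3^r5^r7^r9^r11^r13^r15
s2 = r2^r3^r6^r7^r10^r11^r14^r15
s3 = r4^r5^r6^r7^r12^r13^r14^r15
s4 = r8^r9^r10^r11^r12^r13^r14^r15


s1=1, s2=1, s3=1, s4=1

Syndrome = 15 (error at position 15)


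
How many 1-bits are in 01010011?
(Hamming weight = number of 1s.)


Counting 1s in 01010011

4


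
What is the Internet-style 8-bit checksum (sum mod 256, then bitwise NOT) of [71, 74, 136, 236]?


Sum = 517 mod 256 = 5
Complement = 250

250


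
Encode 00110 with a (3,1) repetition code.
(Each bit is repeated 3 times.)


Each bit -> 3 copies

000000111111000


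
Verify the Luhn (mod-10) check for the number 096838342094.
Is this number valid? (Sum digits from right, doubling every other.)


Luhn sum = 61
61 mod 10 = 1

Invalid (Luhn sum mod 10 = 1)


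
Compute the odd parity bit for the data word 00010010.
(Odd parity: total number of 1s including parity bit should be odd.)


Number of 1s in data: 2
Parity bit: 1

1


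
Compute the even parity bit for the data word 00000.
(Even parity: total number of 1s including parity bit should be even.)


Number of 1s in data: 0
Parity bit: 0

0


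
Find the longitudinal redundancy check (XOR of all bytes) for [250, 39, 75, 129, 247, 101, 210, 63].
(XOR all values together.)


XOR chain: 250 ^ 39 ^ 75 ^ 129 ^ 247 ^ 101 ^ 210 ^ 63 = 104

104


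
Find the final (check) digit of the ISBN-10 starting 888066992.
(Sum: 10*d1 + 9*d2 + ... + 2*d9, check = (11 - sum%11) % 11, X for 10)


Weighted sum: 349
349 mod 11 = 8

Check digit: 3


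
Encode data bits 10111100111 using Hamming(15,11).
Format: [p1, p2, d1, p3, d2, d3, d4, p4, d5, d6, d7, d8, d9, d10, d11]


Parity bits: p1=1, p2=0, p3=1, p4=1

101101111100111


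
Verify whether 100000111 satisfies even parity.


Number of 1s: 4

Yes, parity is correct (4 ones)


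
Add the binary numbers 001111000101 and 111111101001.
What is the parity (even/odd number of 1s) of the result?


001111000101 = 965
111111101001 = 4073
Sum = 5038 = 1001110101110
1s count = 8

even parity (8 ones in 1001110101110)


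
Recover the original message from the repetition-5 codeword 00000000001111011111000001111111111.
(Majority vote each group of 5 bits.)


Groups: 00000, 00000, 11110, 11111, 00000, 11111, 11111
Majority votes: 0011011

0011011


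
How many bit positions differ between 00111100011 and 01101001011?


XOR: 01010101000
Count of 1s: 4

4


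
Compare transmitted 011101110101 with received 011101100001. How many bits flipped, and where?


XOR: 000000010100

2 error(s) at position(s): 7, 9


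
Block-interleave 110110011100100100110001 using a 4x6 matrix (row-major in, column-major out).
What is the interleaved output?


Matrix:
  110110
  011100
  100100
  110001
Read columns: 101111010100111010000001

101111010100111010000001


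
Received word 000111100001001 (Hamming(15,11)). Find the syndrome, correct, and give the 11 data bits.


Syndrome = 3: error at position 3

Data: 11110001001 (corrected bit 3)


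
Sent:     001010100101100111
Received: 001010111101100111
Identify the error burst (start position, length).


XOR: 000000011000000000

Burst at position 7, length 2


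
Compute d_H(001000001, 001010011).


XOR: 000010010
Count of 1s: 2

2


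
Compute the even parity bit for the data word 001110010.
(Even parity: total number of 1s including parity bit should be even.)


Number of 1s in data: 4
Parity bit: 0

0


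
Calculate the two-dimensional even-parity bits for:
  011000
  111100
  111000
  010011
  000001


Row parities: 00111
Column parities: 001110

Row P: 00111, Col P: 001110, Corner: 1


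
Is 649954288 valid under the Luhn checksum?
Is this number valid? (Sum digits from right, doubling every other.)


Luhn sum = 62
62 mod 10 = 2

Invalid (Luhn sum mod 10 = 2)


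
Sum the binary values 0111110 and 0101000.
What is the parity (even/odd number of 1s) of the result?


0111110 = 62
0101000 = 40
Sum = 102 = 1100110
1s count = 4

even parity (4 ones in 1100110)


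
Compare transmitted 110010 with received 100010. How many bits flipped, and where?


XOR: 010000

1 error(s) at position(s): 1


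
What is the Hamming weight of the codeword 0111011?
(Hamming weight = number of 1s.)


Counting 1s in 0111011

5


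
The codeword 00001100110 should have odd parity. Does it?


Number of 1s: 4

No, parity error (4 ones)


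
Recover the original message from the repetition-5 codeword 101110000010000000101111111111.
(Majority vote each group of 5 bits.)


Groups: 10111, 00000, 10000, 00010, 11111, 11111
Majority votes: 100011

100011


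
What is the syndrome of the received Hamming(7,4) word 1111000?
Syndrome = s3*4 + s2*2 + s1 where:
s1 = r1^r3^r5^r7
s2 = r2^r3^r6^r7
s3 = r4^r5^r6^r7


s1=0, s2=0, s3=1

Syndrome = 4 (error at position 4)


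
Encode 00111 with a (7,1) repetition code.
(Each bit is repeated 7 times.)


Each bit -> 7 copies

00000000000000111111111111111111111


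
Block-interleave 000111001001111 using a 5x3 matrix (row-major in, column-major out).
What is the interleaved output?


Matrix:
  000
  111
  001
  001
  111
Read columns: 010010100101111

010010100101111


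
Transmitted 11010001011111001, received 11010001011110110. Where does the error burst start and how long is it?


XOR: 00000000000001111

Burst at position 13, length 4


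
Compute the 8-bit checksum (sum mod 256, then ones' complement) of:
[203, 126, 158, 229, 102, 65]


Sum = 883 mod 256 = 115
Complement = 140

140


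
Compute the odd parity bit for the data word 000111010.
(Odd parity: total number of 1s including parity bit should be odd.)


Number of 1s in data: 4
Parity bit: 1

1


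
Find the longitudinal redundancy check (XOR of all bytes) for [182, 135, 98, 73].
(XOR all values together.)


XOR chain: 182 ^ 135 ^ 98 ^ 73 = 26

26


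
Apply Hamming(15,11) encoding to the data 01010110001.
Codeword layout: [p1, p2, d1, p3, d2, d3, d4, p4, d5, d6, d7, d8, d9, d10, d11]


Parity bits: p1=0, p2=0, p3=1, p4=1

000110110110001


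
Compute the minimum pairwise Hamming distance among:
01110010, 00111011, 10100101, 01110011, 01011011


Comparing all pairs, minimum distance: 1
Can detect 0 errors, correct 0 errors

1


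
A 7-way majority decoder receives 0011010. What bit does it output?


Ones: 3 out of 7
Threshold: 4

0 (3/7 voted 1)


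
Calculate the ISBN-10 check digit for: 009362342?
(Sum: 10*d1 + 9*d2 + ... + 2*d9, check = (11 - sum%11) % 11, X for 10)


Weighted sum: 167
167 mod 11 = 2

Check digit: 9


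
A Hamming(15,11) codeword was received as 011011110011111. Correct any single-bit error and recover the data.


Syndrome = 6: error at position 6

Data: 11010011111 (corrected bit 6)


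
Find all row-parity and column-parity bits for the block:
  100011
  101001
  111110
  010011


Row parities: 1111
Column parities: 100111

Row P: 1111, Col P: 100111, Corner: 0


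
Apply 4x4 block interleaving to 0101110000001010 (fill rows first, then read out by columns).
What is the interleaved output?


Matrix:
  0101
  1100
  0000
  1010
Read columns: 0101110000011000

0101110000011000


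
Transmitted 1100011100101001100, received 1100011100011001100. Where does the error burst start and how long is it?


XOR: 0000000000110000000

Burst at position 10, length 2


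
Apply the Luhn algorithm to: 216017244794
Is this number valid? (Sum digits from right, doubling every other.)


Luhn sum = 53
53 mod 10 = 3

Invalid (Luhn sum mod 10 = 3)


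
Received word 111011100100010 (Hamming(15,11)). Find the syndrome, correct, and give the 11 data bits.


Syndrome = 0: no error detected

Data: 11110100010 (no errors)


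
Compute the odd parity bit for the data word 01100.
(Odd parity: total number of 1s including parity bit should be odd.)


Number of 1s in data: 2
Parity bit: 1

1


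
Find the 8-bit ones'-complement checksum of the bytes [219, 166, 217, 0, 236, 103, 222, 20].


Sum = 1183 mod 256 = 159
Complement = 96

96


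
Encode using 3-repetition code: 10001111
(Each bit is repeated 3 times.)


Each bit -> 3 copies

111000000000111111111111


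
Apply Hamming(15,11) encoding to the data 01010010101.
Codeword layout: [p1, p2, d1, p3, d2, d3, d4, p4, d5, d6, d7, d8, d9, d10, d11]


Parity bits: p1=1, p2=1, p3=0, p4=1

110010110010101


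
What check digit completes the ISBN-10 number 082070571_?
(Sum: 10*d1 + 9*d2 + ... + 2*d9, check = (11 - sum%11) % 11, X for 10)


Weighted sum: 173
173 mod 11 = 8

Check digit: 3


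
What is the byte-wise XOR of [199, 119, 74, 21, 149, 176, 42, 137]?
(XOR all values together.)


XOR chain: 199 ^ 119 ^ 74 ^ 21 ^ 149 ^ 176 ^ 42 ^ 137 = 105

105


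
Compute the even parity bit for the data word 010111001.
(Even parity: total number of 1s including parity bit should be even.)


Number of 1s in data: 5
Parity bit: 1

1


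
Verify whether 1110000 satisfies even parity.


Number of 1s: 3

No, parity error (3 ones)


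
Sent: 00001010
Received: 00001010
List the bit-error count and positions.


XOR: 00000000

0 errors (received matches sent)


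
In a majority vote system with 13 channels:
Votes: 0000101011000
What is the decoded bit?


Ones: 4 out of 13
Threshold: 7

0 (4/13 voted 1)


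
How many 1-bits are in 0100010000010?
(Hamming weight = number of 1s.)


Counting 1s in 0100010000010

3


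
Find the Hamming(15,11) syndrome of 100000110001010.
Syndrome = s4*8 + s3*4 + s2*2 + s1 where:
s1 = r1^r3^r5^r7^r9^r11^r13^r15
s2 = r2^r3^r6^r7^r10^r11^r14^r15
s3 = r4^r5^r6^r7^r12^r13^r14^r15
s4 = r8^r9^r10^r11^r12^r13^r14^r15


s1=0, s2=0, s3=1, s4=1

Syndrome = 12 (error at position 12)


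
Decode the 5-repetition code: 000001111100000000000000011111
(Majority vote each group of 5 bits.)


Groups: 00000, 11111, 00000, 00000, 00000, 11111
Majority votes: 010001

010001


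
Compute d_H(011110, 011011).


XOR: 000101
Count of 1s: 2

2


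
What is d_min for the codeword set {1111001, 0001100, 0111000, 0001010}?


Comparing all pairs, minimum distance: 2
Can detect 1 errors, correct 0 errors

2


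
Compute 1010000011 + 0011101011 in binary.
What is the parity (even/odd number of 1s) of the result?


1010000011 = 643
0011101011 = 235
Sum = 878 = 1101101110
1s count = 7

odd parity (7 ones in 1101101110)


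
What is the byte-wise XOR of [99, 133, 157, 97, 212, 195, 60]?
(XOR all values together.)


XOR chain: 99 ^ 133 ^ 157 ^ 97 ^ 212 ^ 195 ^ 60 = 49

49


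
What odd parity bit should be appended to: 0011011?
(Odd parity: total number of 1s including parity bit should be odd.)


Number of 1s in data: 4
Parity bit: 1

1


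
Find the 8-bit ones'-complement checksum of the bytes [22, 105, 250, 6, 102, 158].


Sum = 643 mod 256 = 131
Complement = 124

124


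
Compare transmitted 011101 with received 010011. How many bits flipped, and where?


XOR: 001110

3 error(s) at position(s): 2, 3, 4


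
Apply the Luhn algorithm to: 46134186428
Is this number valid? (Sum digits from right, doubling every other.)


Luhn sum = 47
47 mod 10 = 7

Invalid (Luhn sum mod 10 = 7)


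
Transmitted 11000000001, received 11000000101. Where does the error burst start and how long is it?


XOR: 00000000100

Burst at position 8, length 1


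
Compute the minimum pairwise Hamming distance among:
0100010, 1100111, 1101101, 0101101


Comparing all pairs, minimum distance: 1
Can detect 0 errors, correct 0 errors

1


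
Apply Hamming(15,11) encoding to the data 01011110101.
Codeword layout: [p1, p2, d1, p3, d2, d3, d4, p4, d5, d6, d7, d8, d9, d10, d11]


Parity bits: p1=0, p2=0, p3=0, p4=1

000010111110101


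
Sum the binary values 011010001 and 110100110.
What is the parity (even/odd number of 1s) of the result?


011010001 = 209
110100110 = 422
Sum = 631 = 1001110111
1s count = 7

odd parity (7 ones in 1001110111)


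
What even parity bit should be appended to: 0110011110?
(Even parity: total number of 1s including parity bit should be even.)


Number of 1s in data: 6
Parity bit: 0

0


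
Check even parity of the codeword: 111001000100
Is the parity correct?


Number of 1s: 5

No, parity error (5 ones)


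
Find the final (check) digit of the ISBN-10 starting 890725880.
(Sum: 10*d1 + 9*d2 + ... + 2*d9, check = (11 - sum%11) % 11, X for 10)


Weighted sum: 303
303 mod 11 = 6

Check digit: 5


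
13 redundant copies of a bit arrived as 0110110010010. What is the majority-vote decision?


Ones: 6 out of 13
Threshold: 7

0 (6/13 voted 1)


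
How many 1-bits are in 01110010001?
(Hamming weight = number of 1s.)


Counting 1s in 01110010001

5


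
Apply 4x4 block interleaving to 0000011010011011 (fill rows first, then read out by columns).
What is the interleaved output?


Matrix:
  0000
  0110
  1001
  1011
Read columns: 0011010001010011

0011010001010011


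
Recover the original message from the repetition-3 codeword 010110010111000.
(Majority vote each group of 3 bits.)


Groups: 010, 110, 010, 111, 000
Majority votes: 01010

01010


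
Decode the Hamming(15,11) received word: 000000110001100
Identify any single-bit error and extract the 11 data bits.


Syndrome = 14: error at position 14

Data: 00010001110 (corrected bit 14)


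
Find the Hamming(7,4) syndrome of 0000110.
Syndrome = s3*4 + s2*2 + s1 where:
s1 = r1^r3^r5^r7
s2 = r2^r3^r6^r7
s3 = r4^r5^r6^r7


s1=1, s2=1, s3=0

Syndrome = 3 (error at position 3)


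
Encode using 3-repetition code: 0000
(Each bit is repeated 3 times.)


Each bit -> 3 copies

000000000000


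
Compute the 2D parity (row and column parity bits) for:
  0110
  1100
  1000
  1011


Row parities: 0011
Column parities: 1001

Row P: 0011, Col P: 1001, Corner: 0


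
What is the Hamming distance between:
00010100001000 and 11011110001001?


XOR: 11001010000001
Count of 1s: 5

5


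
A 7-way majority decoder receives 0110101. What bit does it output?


Ones: 4 out of 7
Threshold: 4

1 (4/7 voted 1)


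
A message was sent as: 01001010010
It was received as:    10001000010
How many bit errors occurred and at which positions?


XOR: 11000010000

3 error(s) at position(s): 0, 1, 6


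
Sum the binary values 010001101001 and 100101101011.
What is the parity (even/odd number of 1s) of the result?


010001101001 = 1129
100101101011 = 2411
Sum = 3540 = 110111010100
1s count = 7

odd parity (7 ones in 110111010100)


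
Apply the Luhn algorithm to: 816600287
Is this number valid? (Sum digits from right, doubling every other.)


Luhn sum = 35
35 mod 10 = 5

Invalid (Luhn sum mod 10 = 5)


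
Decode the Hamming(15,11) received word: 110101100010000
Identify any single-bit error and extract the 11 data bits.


Syndrome = 13: error at position 13

Data: 00110010100 (corrected bit 13)


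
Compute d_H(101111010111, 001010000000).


XOR: 100101010111
Count of 1s: 7

7


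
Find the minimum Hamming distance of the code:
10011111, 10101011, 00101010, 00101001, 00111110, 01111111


Comparing all pairs, minimum distance: 2
Can detect 1 errors, correct 0 errors

2


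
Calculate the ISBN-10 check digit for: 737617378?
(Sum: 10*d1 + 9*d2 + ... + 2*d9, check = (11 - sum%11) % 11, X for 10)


Weighted sum: 285
285 mod 11 = 10

Check digit: 1


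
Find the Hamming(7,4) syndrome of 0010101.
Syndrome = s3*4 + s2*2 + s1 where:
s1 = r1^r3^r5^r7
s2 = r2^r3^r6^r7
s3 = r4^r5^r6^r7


s1=1, s2=0, s3=0

Syndrome = 1 (error at position 1)


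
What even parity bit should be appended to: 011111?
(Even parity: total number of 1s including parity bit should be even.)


Number of 1s in data: 5
Parity bit: 1

1


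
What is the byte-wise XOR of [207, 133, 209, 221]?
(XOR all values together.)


XOR chain: 207 ^ 133 ^ 209 ^ 221 = 70

70


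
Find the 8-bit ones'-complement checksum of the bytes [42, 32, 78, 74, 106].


Sum = 332 mod 256 = 76
Complement = 179

179


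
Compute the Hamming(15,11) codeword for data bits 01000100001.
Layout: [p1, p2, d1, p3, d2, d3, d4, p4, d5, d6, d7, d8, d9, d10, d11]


Parity bits: p1=0, p2=0, p3=0, p4=0

000010000100001


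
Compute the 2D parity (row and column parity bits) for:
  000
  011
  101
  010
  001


Row parities: 00011
Column parities: 101

Row P: 00011, Col P: 101, Corner: 0


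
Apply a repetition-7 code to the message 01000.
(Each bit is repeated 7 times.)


Each bit -> 7 copies

00000001111111000000000000000000000


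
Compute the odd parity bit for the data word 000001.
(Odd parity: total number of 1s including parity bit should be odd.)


Number of 1s in data: 1
Parity bit: 0

0


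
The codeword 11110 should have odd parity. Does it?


Number of 1s: 4

No, parity error (4 ones)


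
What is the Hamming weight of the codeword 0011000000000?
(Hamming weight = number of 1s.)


Counting 1s in 0011000000000

2


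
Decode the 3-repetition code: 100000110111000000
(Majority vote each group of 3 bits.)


Groups: 100, 000, 110, 111, 000, 000
Majority votes: 001100

001100


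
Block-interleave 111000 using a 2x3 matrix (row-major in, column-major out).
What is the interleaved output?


Matrix:
  111
  000
Read columns: 101010

101010


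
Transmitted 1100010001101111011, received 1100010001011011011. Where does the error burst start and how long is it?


XOR: 0000000000110100000

Burst at position 10, length 4


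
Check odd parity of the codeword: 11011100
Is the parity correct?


Number of 1s: 5

Yes, parity is correct (5 ones)


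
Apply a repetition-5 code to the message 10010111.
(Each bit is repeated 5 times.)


Each bit -> 5 copies

1111100000000001111100000111111111111111
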